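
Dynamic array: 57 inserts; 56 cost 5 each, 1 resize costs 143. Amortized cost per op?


Formula: Amortized cost = Total cost / Operations
Total cost = (56 * 5) + (1 * 143)
Total cost = 280 + 143 = 423
Amortized = 423 / 57 = 7.4211

7.4211


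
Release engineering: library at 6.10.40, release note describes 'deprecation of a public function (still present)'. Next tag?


Current: 6.10.40
Change category: 'deprecation of a public function (still present)' → minor bump
SemVer rule: minor bump → increment MINOR, reset PATCH to 0 (MAJOR unchanged)
New: 6.11.0

6.11.0


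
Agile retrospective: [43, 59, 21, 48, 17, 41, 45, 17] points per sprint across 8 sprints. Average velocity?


Formula: Avg velocity = Total points / Number of sprints
Points: [43, 59, 21, 48, 17, 41, 45, 17]
Sum = 43 + 59 + 21 + 48 + 17 + 41 + 45 + 17 = 291
Avg velocity = 291 / 8 = 36.38 points/sprint

36.38 points/sprint


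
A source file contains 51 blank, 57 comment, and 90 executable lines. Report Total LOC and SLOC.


Total LOC = blank + comment + code
Total LOC = 51 + 57 + 90 = 198
SLOC (source only) = code = 90

Total LOC: 198, SLOC: 90


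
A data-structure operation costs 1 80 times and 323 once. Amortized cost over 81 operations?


Formula: Amortized cost = Total cost / Operations
Total cost = (80 * 1) + (1 * 323)
Total cost = 80 + 323 = 403
Amortized = 403 / 81 = 4.9753

4.9753


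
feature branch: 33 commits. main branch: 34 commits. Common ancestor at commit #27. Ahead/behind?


Common ancestor: commit #27
feature commits after divergence: 33 - 27 = 6
main commits after divergence: 34 - 27 = 7
feature is 6 commits ahead of main
main is 7 commits ahead of feature

feature ahead: 6, main ahead: 7


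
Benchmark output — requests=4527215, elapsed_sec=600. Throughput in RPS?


Formula: throughput = requests / seconds
throughput = 4527215 / 600
throughput = 7545.36 requests/second

7545.36 requests/second


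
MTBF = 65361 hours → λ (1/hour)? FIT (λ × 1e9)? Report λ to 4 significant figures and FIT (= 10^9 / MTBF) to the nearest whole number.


Formula: λ = 1 / MTBF; FIT = λ × 1e9 = 1e9 / MTBF
λ = 1 / 65361 ≈ 1.530e-05 failures/hour
FIT = 1e9 / 65361 ≈ 15300 failures per 1e9 hours (nearest whole number)

λ = 1.530e-05 /h, FIT = 15300


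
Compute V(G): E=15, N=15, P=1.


Formula: V(G) = E - N + 2P
V(G) = 15 - 15 + 2*1
V(G) = 0 + 2
V(G) = 2

2


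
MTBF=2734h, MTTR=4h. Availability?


Availability = MTBF / (MTBF + MTTR)
Availability = 2734 / (2734 + 4)
Availability = 2734 / 2738
Availability = 99.8539%

99.8539%


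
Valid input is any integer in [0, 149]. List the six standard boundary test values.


Range: [0, 149]
Boundaries: just below min, min, min+1, max-1, max, just above max
Values: [-1, 0, 1, 148, 149, 150]

[-1, 0, 1, 148, 149, 150]


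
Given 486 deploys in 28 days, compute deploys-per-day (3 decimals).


Formula: deployments per day = releases / days
= 486 / 28
= 17.357 deploys/day
(equivalently, 121.5 deploys/week)

17.357 deploys/day


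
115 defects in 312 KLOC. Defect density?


Defect density = defects / KLOC
Defect density = 115 / 312
Defect density = 0.369 defects/KLOC

0.369 defects/KLOC


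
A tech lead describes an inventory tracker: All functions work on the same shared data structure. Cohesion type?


Reasoning: Functions share data
Type: Communicational cohesion

Communicational cohesion


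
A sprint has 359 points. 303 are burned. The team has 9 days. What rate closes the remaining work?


Formula: Required rate = Remaining points / Days left
Remaining = 359 - 303 = 56 points
Required rate = 56 / 9 = 6.22 points/day

6.22 points/day


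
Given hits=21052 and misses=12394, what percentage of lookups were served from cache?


Formula: hit rate = hits / (hits + misses) * 100
hit rate = 21052 / (21052 + 12394) * 100
hit rate = 21052 / 33446 * 100
hit rate = 62.94%

62.94%


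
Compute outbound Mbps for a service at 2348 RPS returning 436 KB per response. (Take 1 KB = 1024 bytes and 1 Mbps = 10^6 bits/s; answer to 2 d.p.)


Formula: Mbps = payload_bytes * RPS * 8 / 1e6
Payload per request = 436 KB = 436 * 1024 = 446464 bytes
Total bytes/sec = 446464 * 2348 = 1048297472
Total bits/sec = 1048297472 * 8 = 8386379776
Mbps = 8386379776 / 1e6 = 8386.38

8386.38 Mbps


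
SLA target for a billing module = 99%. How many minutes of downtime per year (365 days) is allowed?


Formula: allowed downtime = period * (100 - SLA) / 100
Period (year (365 days)) = 525600 minutes
Unavailability fraction = (100 - 99.0) / 100
Allowed downtime = 525600 * (100 - 99.0) / 100
Allowed downtime = 5256.0 minutes

5256.0 minutes


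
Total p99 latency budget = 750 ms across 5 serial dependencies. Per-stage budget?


Formula: per_stage = total_budget / stages
per_stage = 750 / 5
per_stage = 150.0 ms

150.0 ms


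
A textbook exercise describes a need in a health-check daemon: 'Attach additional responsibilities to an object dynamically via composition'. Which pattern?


This matches the Decorator pattern

Decorator


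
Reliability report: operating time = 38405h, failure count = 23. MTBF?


Formula: MTBF = Total operating time / Number of failures
MTBF = 38405 / 23
MTBF = 1669.78 hours

1669.78 hours


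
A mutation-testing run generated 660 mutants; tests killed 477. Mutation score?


Mutation score = killed / total * 100
Mutation score = 477 / 660 * 100
Mutation score = 72.27%

72.27%


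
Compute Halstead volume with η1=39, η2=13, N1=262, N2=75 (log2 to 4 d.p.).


Formula: V = N * log2(η), where N = N1 + N2 and η = η1 + η2
η = 39 + 13 = 52
N = 262 + 75 = 337
log2(52) ≈ 5.7004
V = 337 * 5.7004 = 1921.03

1921.03


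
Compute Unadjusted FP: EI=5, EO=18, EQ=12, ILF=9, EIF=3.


UFP = EI*4 + EO*5 + EQ*4 + ILF*10 + EIF*7
UFP = 5*4 + 18*5 + 12*4 + 9*10 + 3*7
UFP = 20 + 90 + 48 + 90 + 21
UFP = 269

269


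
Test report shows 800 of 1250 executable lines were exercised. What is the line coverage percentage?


Coverage = covered / total * 100
Coverage = 800 / 1250 * 100
Coverage = 64.0%

64.0%


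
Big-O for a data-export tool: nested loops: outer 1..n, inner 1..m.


Reasoning: product of independent bounds
Complexity: O(n*m)

O(n*m)


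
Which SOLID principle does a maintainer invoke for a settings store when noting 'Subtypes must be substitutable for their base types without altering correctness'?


This describes the Liskov Substitution Principle (LSP)

Liskov Substitution Principle (LSP)


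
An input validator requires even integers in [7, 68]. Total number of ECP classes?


Constraint: even integers in [7, 68]
Class 1: x < 7 — out-of-range invalid
Class 2: x in [7,68] but odd — wrong type invalid
Class 3: x in [7,68] and even — valid
Class 4: x > 68 — out-of-range invalid
Total equivalence classes: 4

4 equivalence classes


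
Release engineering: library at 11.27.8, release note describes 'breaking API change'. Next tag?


Current: 11.27.8
Change category: 'breaking API change' → major bump
SemVer rule: major bump → increment MAJOR, reset MINOR and PATCH to 0
New: 12.0.0

12.0.0


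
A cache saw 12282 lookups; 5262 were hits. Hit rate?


Formula: hit rate = hits / (hits + misses) * 100
hit rate = 5262 / (5262 + 7020) * 100
hit rate = 5262 / 12282 * 100
hit rate = 42.84%

42.84%


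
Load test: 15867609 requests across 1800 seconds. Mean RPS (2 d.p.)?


Formula: throughput = requests / seconds
throughput = 15867609 / 1800
throughput = 8815.34 requests/second

8815.34 requests/second


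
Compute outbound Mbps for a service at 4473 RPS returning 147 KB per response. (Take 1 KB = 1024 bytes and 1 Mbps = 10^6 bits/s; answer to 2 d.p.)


Formula: Mbps = payload_bytes * RPS * 8 / 1e6
Payload per request = 147 KB = 147 * 1024 = 150528 bytes
Total bytes/sec = 150528 * 4473 = 673311744
Total bits/sec = 673311744 * 8 = 5386493952
Mbps = 5386493952 / 1e6 = 5386.49

5386.49 Mbps


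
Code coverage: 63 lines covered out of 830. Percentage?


Coverage = covered / total * 100
Coverage = 63 / 830 * 100
Coverage = 7.59%

7.59%


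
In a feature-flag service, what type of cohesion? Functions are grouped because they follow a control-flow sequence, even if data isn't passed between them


Reasoning: Grouped by order of execution within a routine, not by data flow
Type: Procedural cohesion

Procedural cohesion


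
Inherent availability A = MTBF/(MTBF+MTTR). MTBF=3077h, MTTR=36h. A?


Availability = MTBF / (MTBF + MTTR)
Availability = 3077 / (3077 + 36)
Availability = 3077 / 3113
Availability = 98.8436%

98.8436%


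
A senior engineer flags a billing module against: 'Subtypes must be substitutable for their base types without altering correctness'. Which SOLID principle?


This describes the Liskov Substitution Principle (LSP)

Liskov Substitution Principle (LSP)


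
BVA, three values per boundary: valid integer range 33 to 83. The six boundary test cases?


Range: [33, 83]
Boundaries: just below min, min, min+1, max-1, max, just above max
Values: [32, 33, 34, 82, 83, 84]

[32, 33, 34, 82, 83, 84]


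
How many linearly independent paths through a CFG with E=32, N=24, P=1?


Formula: V(G) = E - N + 2P
V(G) = 32 - 24 + 2*1
V(G) = 8 + 2
V(G) = 10

10


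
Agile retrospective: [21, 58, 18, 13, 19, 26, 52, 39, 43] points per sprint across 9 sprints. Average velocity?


Formula: Avg velocity = Total points / Number of sprints
Points: [21, 58, 18, 13, 19, 26, 52, 39, 43]
Sum = 21 + 58 + 18 + 13 + 19 + 26 + 52 + 39 + 43 = 289
Avg velocity = 289 / 9 = 32.11 points/sprint

32.11 points/sprint


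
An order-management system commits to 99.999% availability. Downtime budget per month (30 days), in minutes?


Formula: allowed downtime = period * (100 - SLA) / 100
Period (month (30 days)) = 43200 minutes
Unavailability fraction = (100 - 99.999) / 100
Allowed downtime = 43200 * (100 - 99.999) / 100
Allowed downtime = 0.432 minutes

0.432 minutes


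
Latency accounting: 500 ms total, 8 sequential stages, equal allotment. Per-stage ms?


Formula: per_stage = total_budget / stages
per_stage = 500 / 8
per_stage = 62.5 ms

62.5 ms


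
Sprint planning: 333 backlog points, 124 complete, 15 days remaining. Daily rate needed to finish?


Formula: Required rate = Remaining points / Days left
Remaining = 333 - 124 = 209 points
Required rate = 209 / 15 = 13.93 points/day

13.93 points/day


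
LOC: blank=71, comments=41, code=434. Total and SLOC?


Total LOC = blank + comment + code
Total LOC = 71 + 41 + 434 = 546
SLOC (source only) = code = 434

Total LOC: 546, SLOC: 434


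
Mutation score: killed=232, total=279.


Mutation score = killed / total * 100
Mutation score = 232 / 279 * 100
Mutation score = 83.15%

83.15%


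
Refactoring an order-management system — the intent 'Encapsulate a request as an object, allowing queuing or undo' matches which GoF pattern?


This matches the Command pattern

Command


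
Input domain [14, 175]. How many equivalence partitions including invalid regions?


Valid range: [14, 175]
Class 1: x < 14 — invalid
Class 2: 14 ≤ x ≤ 175 — valid
Class 3: x > 175 — invalid
Total equivalence classes: 3

3 equivalence classes


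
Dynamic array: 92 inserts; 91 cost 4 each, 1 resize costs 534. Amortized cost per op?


Formula: Amortized cost = Total cost / Operations
Total cost = (91 * 4) + (1 * 534)
Total cost = 364 + 534 = 898
Amortized = 898 / 92 = 9.7609

9.7609


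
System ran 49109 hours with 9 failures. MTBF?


Formula: MTBF = Total operating time / Number of failures
MTBF = 49109 / 9
MTBF = 5456.56 hours

5456.56 hours


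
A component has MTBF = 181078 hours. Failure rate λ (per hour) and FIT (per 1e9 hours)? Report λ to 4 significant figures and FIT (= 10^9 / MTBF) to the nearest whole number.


Formula: λ = 1 / MTBF; FIT = λ × 1e9 = 1e9 / MTBF
λ = 1 / 181078 ≈ 5.522e-06 failures/hour
FIT = 1e9 / 181078 ≈ 5522 failures per 1e9 hours (nearest whole number)

λ = 5.522e-06 /h, FIT = 5522


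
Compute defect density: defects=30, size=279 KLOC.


Defect density = defects / KLOC
Defect density = 30 / 279
Defect density = 0.108 defects/KLOC

0.108 defects/KLOC


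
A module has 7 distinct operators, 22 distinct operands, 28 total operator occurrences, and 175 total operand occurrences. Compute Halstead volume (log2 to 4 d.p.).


Formula: V = N * log2(η), where N = N1 + N2 and η = η1 + η2
η = 7 + 22 = 29
N = 28 + 175 = 203
log2(29) ≈ 4.8580
V = 203 * 4.8580 = 986.17

986.17


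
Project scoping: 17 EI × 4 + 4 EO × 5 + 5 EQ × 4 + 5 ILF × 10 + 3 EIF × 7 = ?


UFP = EI*4 + EO*5 + EQ*4 + ILF*10 + EIF*7
UFP = 17*4 + 4*5 + 5*4 + 5*10 + 3*7
UFP = 68 + 20 + 20 + 50 + 21
UFP = 179

179


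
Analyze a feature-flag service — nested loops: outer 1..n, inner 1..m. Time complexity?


Reasoning: product of independent bounds
Complexity: O(n*m)

O(n*m)


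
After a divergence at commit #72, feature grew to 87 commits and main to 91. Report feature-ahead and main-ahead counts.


Common ancestor: commit #72
feature commits after divergence: 87 - 72 = 15
main commits after divergence: 91 - 72 = 19
feature is 15 commits ahead of main
main is 19 commits ahead of feature

feature ahead: 15, main ahead: 19


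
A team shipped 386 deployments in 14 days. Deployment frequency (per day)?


Formula: deployments per day = releases / days
= 386 / 14
= 27.571 deploys/day
(equivalently, 193.0 deploys/week)

27.571 deploys/day


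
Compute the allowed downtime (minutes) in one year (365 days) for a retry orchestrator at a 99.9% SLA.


Formula: allowed downtime = period * (100 - SLA) / 100
Period (year (365 days)) = 525600 minutes
Unavailability fraction = (100 - 99.9) / 100
Allowed downtime = 525600 * (100 - 99.9) / 100
Allowed downtime = 525.6 minutes

525.6 minutes


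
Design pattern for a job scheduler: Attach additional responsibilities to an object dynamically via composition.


This matches the Decorator pattern

Decorator


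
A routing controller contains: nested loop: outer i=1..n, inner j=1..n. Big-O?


Reasoning: n iterations times n iterations
Complexity: O(n^2)

O(n^2)


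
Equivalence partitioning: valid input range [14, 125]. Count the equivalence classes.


Valid range: [14, 125]
Class 1: x < 14 — invalid
Class 2: 14 ≤ x ≤ 125 — valid
Class 3: x > 125 — invalid
Total equivalence classes: 3

3 equivalence classes


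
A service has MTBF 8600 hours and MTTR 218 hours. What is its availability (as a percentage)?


Availability = MTBF / (MTBF + MTTR)
Availability = 8600 / (8600 + 218)
Availability = 8600 / 8818
Availability = 97.5278%

97.5278%


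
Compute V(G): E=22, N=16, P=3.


Formula: V(G) = E - N + 2P
V(G) = 22 - 16 + 2*3
V(G) = 6 + 6
V(G) = 12

12


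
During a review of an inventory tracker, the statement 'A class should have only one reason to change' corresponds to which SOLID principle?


This describes the Single Responsibility Principle (SRP)

Single Responsibility Principle (SRP)


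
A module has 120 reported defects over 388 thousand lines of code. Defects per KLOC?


Defect density = defects / KLOC
Defect density = 120 / 388
Defect density = 0.309 defects/KLOC

0.309 defects/KLOC


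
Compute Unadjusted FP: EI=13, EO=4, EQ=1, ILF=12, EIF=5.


UFP = EI*4 + EO*5 + EQ*4 + ILF*10 + EIF*7
UFP = 13*4 + 4*5 + 1*4 + 12*10 + 5*7
UFP = 52 + 20 + 4 + 120 + 35
UFP = 231

231


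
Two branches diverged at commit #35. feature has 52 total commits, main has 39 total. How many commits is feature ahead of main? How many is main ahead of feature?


Common ancestor: commit #35
feature commits after divergence: 52 - 35 = 17
main commits after divergence: 39 - 35 = 4
feature is 17 commits ahead of main
main is 4 commits ahead of feature

feature ahead: 17, main ahead: 4


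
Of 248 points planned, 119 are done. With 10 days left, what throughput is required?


Formula: Required rate = Remaining points / Days left
Remaining = 248 - 119 = 129 points
Required rate = 129 / 10 = 12.9 points/day

12.9 points/day


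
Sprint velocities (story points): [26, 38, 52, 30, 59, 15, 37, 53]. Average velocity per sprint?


Formula: Avg velocity = Total points / Number of sprints
Points: [26, 38, 52, 30, 59, 15, 37, 53]
Sum = 26 + 38 + 52 + 30 + 59 + 15 + 37 + 53 = 310
Avg velocity = 310 / 8 = 38.75 points/sprint

38.75 points/sprint


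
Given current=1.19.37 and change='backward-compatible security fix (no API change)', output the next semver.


Current: 1.19.37
Change category: 'backward-compatible security fix (no API change)' → patch bump
SemVer rule: patch bump → increment PATCH (MAJOR and MINOR unchanged)
New: 1.19.38

1.19.38


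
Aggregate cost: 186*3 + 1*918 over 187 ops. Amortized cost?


Formula: Amortized cost = Total cost / Operations
Total cost = (186 * 3) + (1 * 918)
Total cost = 558 + 918 = 1476
Amortized = 1476 / 187 = 7.893

7.893


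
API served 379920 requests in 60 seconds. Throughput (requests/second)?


Formula: throughput = requests / seconds
throughput = 379920 / 60
throughput = 6332.0 requests/second

6332.0 requests/second


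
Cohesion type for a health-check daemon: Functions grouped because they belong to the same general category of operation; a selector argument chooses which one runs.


Reasoning: Grouped by category of activity, not by data or sequence
Type: Logical cohesion

Logical cohesion


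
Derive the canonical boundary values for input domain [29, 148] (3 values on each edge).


Range: [29, 148]
Boundaries: just below min, min, min+1, max-1, max, just above max
Values: [28, 29, 30, 147, 148, 149]

[28, 29, 30, 147, 148, 149]


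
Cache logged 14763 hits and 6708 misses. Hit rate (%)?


Formula: hit rate = hits / (hits + misses) * 100
hit rate = 14763 / (14763 + 6708) * 100
hit rate = 14763 / 21471 * 100
hit rate = 68.76%

68.76%


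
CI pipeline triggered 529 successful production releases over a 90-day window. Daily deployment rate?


Formula: deployments per day = releases / days
= 529 / 90
= 5.878 deploys/day
(equivalently, 41.14 deploys/week)

5.878 deploys/day


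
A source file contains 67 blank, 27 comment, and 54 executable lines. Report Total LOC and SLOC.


Total LOC = blank + comment + code
Total LOC = 67 + 27 + 54 = 148
SLOC (source only) = code = 54

Total LOC: 148, SLOC: 54


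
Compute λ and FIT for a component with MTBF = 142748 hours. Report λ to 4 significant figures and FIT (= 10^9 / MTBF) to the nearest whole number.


Formula: λ = 1 / MTBF; FIT = λ × 1e9 = 1e9 / MTBF
λ = 1 / 142748 ≈ 7.005e-06 failures/hour
FIT = 1e9 / 142748 ≈ 7005 failures per 1e9 hours (nearest whole number)

λ = 7.005e-06 /h, FIT = 7005


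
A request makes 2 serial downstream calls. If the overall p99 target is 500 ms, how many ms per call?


Formula: per_stage = total_budget / stages
per_stage = 500 / 2
per_stage = 250.0 ms

250.0 ms


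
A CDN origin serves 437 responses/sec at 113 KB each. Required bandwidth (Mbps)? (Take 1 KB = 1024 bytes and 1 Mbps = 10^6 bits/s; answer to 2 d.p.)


Formula: Mbps = payload_bytes * RPS * 8 / 1e6
Payload per request = 113 KB = 113 * 1024 = 115712 bytes
Total bytes/sec = 115712 * 437 = 50566144
Total bits/sec = 50566144 * 8 = 404529152
Mbps = 404529152 / 1e6 = 404.53

404.53 Mbps


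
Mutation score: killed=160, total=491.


Mutation score = killed / total * 100
Mutation score = 160 / 491 * 100
Mutation score = 32.59%

32.59%


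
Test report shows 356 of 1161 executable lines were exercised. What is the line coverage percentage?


Coverage = covered / total * 100
Coverage = 356 / 1161 * 100
Coverage = 30.66%

30.66%


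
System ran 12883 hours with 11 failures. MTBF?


Formula: MTBF = Total operating time / Number of failures
MTBF = 12883 / 11
MTBF = 1171.18 hours

1171.18 hours


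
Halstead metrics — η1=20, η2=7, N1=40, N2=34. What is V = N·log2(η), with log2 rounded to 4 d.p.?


Formula: V = N * log2(η), where N = N1 + N2 and η = η1 + η2
η = 20 + 7 = 27
N = 40 + 34 = 74
log2(27) ≈ 4.7549
V = 74 * 4.7549 = 351.86

351.86


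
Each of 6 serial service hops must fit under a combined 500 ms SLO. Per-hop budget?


Formula: per_stage = total_budget / stages
per_stage = 500 / 6
per_stage = 83.33 ms

83.33 ms


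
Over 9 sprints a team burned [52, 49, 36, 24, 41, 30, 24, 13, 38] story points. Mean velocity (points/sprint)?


Formula: Avg velocity = Total points / Number of sprints
Points: [52, 49, 36, 24, 41, 30, 24, 13, 38]
Sum = 52 + 49 + 36 + 24 + 41 + 30 + 24 + 13 + 38 = 307
Avg velocity = 307 / 9 = 34.11 points/sprint

34.11 points/sprint


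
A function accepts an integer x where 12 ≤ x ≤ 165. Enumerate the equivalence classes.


Valid range: [12, 165]
Class 1: x < 12 — invalid
Class 2: 12 ≤ x ≤ 165 — valid
Class 3: x > 165 — invalid
Total equivalence classes: 3

3 equivalence classes


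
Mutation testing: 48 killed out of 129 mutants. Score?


Mutation score = killed / total * 100
Mutation score = 48 / 129 * 100
Mutation score = 37.21%

37.21%


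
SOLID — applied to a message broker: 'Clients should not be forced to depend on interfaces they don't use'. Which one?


This describes the Interface Segregation Principle (ISP)

Interface Segregation Principle (ISP)


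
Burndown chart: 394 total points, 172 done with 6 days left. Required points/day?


Formula: Required rate = Remaining points / Days left
Remaining = 394 - 172 = 222 points
Required rate = 222 / 6 = 37.0 points/day

37.0 points/day


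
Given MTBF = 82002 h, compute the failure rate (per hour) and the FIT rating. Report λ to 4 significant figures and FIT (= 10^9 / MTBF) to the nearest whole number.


Formula: λ = 1 / MTBF; FIT = λ × 1e9 = 1e9 / MTBF
λ = 1 / 82002 ≈ 1.219e-05 failures/hour
FIT = 1e9 / 82002 ≈ 12195 failures per 1e9 hours (nearest whole number)

λ = 1.219e-05 /h, FIT = 12195


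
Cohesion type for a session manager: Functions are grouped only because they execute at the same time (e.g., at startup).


Reasoning: Related by timing only
Type: Temporal cohesion

Temporal cohesion


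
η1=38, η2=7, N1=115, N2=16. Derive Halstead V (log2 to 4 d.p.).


Formula: V = N * log2(η), where N = N1 + N2 and η = η1 + η2
η = 38 + 7 = 45
N = 115 + 16 = 131
log2(45) ≈ 5.4919
V = 131 * 5.4919 = 719.44

719.44


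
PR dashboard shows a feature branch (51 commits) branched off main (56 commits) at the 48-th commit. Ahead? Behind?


Common ancestor: commit #48
feature commits after divergence: 51 - 48 = 3
main commits after divergence: 56 - 48 = 8
feature is 3 commits ahead of main
main is 8 commits ahead of feature

feature ahead: 3, main ahead: 8


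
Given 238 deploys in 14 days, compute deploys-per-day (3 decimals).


Formula: deployments per day = releases / days
= 238 / 14
= 17.0 deploys/day
(equivalently, 119.0 deploys/week)

17.0 deploys/day


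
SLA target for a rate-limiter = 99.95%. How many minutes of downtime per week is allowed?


Formula: allowed downtime = period * (100 - SLA) / 100
Period (week) = 10080 minutes
Unavailability fraction = (100 - 99.95) / 100
Allowed downtime = 10080 * (100 - 99.95) / 100
Allowed downtime = 5.04 minutes

5.04 minutes


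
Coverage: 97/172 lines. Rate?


Coverage = covered / total * 100
Coverage = 97 / 172 * 100
Coverage = 56.4%

56.4%


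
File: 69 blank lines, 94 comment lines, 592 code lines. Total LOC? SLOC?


Total LOC = blank + comment + code
Total LOC = 69 + 94 + 592 = 755
SLOC (source only) = code = 592

Total LOC: 755, SLOC: 592


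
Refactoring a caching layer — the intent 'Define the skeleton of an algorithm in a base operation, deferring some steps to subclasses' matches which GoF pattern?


This matches the Template Method pattern

Template Method


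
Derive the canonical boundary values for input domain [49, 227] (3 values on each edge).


Range: [49, 227]
Boundaries: just below min, min, min+1, max-1, max, just above max
Values: [48, 49, 50, 226, 227, 228]

[48, 49, 50, 226, 227, 228]


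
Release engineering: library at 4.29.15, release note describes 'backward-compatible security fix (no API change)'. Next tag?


Current: 4.29.15
Change category: 'backward-compatible security fix (no API change)' → patch bump
SemVer rule: patch bump → increment PATCH (MAJOR and MINOR unchanged)
New: 4.29.16

4.29.16


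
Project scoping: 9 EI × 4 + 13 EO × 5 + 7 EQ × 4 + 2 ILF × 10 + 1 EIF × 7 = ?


UFP = EI*4 + EO*5 + EQ*4 + ILF*10 + EIF*7
UFP = 9*4 + 13*5 + 7*4 + 2*10 + 1*7
UFP = 36 + 65 + 28 + 20 + 7
UFP = 156

156


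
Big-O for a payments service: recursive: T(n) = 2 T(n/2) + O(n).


Reasoning: master theorem case 2 (merge-sort recurrence)
Complexity: O(n log n)

O(n log n)


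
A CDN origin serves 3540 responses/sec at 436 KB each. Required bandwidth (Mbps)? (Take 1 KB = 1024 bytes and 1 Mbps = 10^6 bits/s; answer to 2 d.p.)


Formula: Mbps = payload_bytes * RPS * 8 / 1e6
Payload per request = 436 KB = 436 * 1024 = 446464 bytes
Total bytes/sec = 446464 * 3540 = 1580482560
Total bits/sec = 1580482560 * 8 = 12643860480
Mbps = 12643860480 / 1e6 = 12643.86

12643.86 Mbps


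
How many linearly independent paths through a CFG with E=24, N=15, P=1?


Formula: V(G) = E - N + 2P
V(G) = 24 - 15 + 2*1
V(G) = 9 + 2
V(G) = 11

11


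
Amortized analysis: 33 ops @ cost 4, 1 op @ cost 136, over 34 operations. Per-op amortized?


Formula: Amortized cost = Total cost / Operations
Total cost = (33 * 4) + (1 * 136)
Total cost = 132 + 136 = 268
Amortized = 268 / 34 = 7.8824

7.8824


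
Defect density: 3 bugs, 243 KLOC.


Defect density = defects / KLOC
Defect density = 3 / 243
Defect density = 0.012 defects/KLOC

0.012 defects/KLOC


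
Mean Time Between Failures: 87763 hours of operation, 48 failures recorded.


Formula: MTBF = Total operating time / Number of failures
MTBF = 87763 / 48
MTBF = 1828.4 hours

1828.4 hours


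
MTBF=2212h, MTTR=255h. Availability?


Availability = MTBF / (MTBF + MTTR)
Availability = 2212 / (2212 + 255)
Availability = 2212 / 2467
Availability = 89.6636%

89.6636%


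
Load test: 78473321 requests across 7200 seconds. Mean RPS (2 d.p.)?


Formula: throughput = requests / seconds
throughput = 78473321 / 7200
throughput = 10899.07 requests/second

10899.07 requests/second


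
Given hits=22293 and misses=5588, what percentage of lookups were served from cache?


Formula: hit rate = hits / (hits + misses) * 100
hit rate = 22293 / (22293 + 5588) * 100
hit rate = 22293 / 27881 * 100
hit rate = 79.96%

79.96%


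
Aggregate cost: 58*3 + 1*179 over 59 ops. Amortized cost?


Formula: Amortized cost = Total cost / Operations
Total cost = (58 * 3) + (1 * 179)
Total cost = 174 + 179 = 353
Amortized = 353 / 59 = 5.9831

5.9831


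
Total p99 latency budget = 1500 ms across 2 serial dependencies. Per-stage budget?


Formula: per_stage = total_budget / stages
per_stage = 1500 / 2
per_stage = 750.0 ms

750.0 ms


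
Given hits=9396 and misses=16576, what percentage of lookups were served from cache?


Formula: hit rate = hits / (hits + misses) * 100
hit rate = 9396 / (9396 + 16576) * 100
hit rate = 9396 / 25972 * 100
hit rate = 36.18%

36.18%


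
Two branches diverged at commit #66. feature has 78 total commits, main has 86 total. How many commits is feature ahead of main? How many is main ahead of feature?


Common ancestor: commit #66
feature commits after divergence: 78 - 66 = 12
main commits after divergence: 86 - 66 = 20
feature is 12 commits ahead of main
main is 20 commits ahead of feature

feature ahead: 12, main ahead: 20


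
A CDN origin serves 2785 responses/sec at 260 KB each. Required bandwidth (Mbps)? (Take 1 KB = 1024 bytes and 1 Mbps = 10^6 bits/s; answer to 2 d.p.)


Formula: Mbps = payload_bytes * RPS * 8 / 1e6
Payload per request = 260 KB = 260 * 1024 = 266240 bytes
Total bytes/sec = 266240 * 2785 = 741478400
Total bits/sec = 741478400 * 8 = 5931827200
Mbps = 5931827200 / 1e6 = 5931.83

5931.83 Mbps


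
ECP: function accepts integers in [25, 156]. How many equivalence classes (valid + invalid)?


Valid range: [25, 156]
Class 1: x < 25 — invalid
Class 2: 25 ≤ x ≤ 156 — valid
Class 3: x > 156 — invalid
Total equivalence classes: 3

3 equivalence classes


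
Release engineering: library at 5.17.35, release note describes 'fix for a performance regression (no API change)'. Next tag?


Current: 5.17.35
Change category: 'fix for a performance regression (no API change)' → patch bump
SemVer rule: patch bump → increment PATCH (MAJOR and MINOR unchanged)
New: 5.17.36

5.17.36


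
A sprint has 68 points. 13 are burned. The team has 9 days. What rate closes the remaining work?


Formula: Required rate = Remaining points / Days left
Remaining = 68 - 13 = 55 points
Required rate = 55 / 9 = 6.11 points/day

6.11 points/day


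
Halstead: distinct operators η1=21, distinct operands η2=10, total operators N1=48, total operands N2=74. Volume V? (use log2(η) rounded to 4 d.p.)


Formula: V = N * log2(η), where N = N1 + N2 and η = η1 + η2
η = 21 + 10 = 31
N = 48 + 74 = 122
log2(31) ≈ 4.9542
V = 122 * 4.9542 = 604.41

604.41


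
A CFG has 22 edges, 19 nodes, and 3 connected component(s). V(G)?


Formula: V(G) = E - N + 2P
V(G) = 22 - 19 + 2*3
V(G) = 3 + 6
V(G) = 9

9


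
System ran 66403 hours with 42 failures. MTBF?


Formula: MTBF = Total operating time / Number of failures
MTBF = 66403 / 42
MTBF = 1581.02 hours

1581.02 hours


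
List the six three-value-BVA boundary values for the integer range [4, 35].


Range: [4, 35]
Boundaries: just below min, min, min+1, max-1, max, just above max
Values: [3, 4, 5, 34, 35, 36]

[3, 4, 5, 34, 35, 36]


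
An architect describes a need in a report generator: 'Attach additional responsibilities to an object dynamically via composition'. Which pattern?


This matches the Decorator pattern

Decorator


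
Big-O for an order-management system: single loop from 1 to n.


Reasoning: one pass through n items
Complexity: O(n)

O(n)


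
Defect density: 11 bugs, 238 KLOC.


Defect density = defects / KLOC
Defect density = 11 / 238
Defect density = 0.046 defects/KLOC

0.046 defects/KLOC


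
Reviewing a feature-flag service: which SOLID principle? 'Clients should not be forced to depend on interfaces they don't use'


This describes the Interface Segregation Principle (ISP)

Interface Segregation Principle (ISP)


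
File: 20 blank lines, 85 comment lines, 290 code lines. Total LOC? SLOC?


Total LOC = blank + comment + code
Total LOC = 20 + 85 + 290 = 395
SLOC (source only) = code = 290

Total LOC: 395, SLOC: 290


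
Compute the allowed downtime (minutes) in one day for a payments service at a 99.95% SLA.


Formula: allowed downtime = period * (100 - SLA) / 100
Period (day) = 1440 minutes
Unavailability fraction = (100 - 99.95) / 100
Allowed downtime = 1440 * (100 - 99.95) / 100
Allowed downtime = 0.72 minutes

0.72 minutes


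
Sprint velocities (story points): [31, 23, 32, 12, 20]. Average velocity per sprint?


Formula: Avg velocity = Total points / Number of sprints
Points: [31, 23, 32, 12, 20]
Sum = 31 + 23 + 32 + 12 + 20 = 118
Avg velocity = 118 / 5 = 23.6 points/sprint

23.6 points/sprint


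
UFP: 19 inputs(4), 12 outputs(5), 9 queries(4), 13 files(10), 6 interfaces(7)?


UFP = EI*4 + EO*5 + EQ*4 + ILF*10 + EIF*7
UFP = 19*4 + 12*5 + 9*4 + 13*10 + 6*7
UFP = 76 + 60 + 36 + 130 + 42
UFP = 344

344


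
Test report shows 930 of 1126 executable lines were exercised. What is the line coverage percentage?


Coverage = covered / total * 100
Coverage = 930 / 1126 * 100
Coverage = 82.59%

82.59%


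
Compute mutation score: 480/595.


Mutation score = killed / total * 100
Mutation score = 480 / 595 * 100
Mutation score = 80.67%

80.67%


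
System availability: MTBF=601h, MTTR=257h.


Availability = MTBF / (MTBF + MTTR)
Availability = 601 / (601 + 257)
Availability = 601 / 858
Availability = 70.0466%

70.0466%


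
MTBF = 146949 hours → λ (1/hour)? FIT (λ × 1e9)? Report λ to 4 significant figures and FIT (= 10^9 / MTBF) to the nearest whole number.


Formula: λ = 1 / MTBF; FIT = λ × 1e9 = 1e9 / MTBF
λ = 1 / 146949 ≈ 6.805e-06 failures/hour
FIT = 1e9 / 146949 ≈ 6805 failures per 1e9 hours (nearest whole number)

λ = 6.805e-06 /h, FIT = 6805


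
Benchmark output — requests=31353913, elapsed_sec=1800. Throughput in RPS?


Formula: throughput = requests / seconds
throughput = 31353913 / 1800
throughput = 17418.84 requests/second

17418.84 requests/second


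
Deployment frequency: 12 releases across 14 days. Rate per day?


Formula: deployments per day = releases / days
= 12 / 14
= 0.857 deploys/day
(equivalently, 6.0 deploys/week)

0.857 deploys/day


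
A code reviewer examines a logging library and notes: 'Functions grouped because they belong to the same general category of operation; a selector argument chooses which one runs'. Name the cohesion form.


Reasoning: Grouped by category of activity, not by data or sequence
Type: Logical cohesion

Logical cohesion


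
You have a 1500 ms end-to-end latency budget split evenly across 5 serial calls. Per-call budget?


Formula: per_stage = total_budget / stages
per_stage = 1500 / 5
per_stage = 300.0 ms

300.0 ms


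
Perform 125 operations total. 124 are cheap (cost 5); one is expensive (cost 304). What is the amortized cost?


Formula: Amortized cost = Total cost / Operations
Total cost = (124 * 5) + (1 * 304)
Total cost = 620 + 304 = 924
Amortized = 924 / 125 = 7.392

7.392


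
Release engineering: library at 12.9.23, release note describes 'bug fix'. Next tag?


Current: 12.9.23
Change category: 'bug fix' → patch bump
SemVer rule: patch bump → increment PATCH (MAJOR and MINOR unchanged)
New: 12.9.24

12.9.24


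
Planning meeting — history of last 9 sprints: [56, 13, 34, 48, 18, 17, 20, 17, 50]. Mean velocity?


Formula: Avg velocity = Total points / Number of sprints
Points: [56, 13, 34, 48, 18, 17, 20, 17, 50]
Sum = 56 + 13 + 34 + 48 + 18 + 17 + 20 + 17 + 50 = 273
Avg velocity = 273 / 9 = 30.33 points/sprint

30.33 points/sprint


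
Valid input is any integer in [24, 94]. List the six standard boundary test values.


Range: [24, 94]
Boundaries: just below min, min, min+1, max-1, max, just above max
Values: [23, 24, 25, 93, 94, 95]

[23, 24, 25, 93, 94, 95]


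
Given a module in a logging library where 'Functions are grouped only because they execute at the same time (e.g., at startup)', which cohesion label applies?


Reasoning: Related by timing only
Type: Temporal cohesion

Temporal cohesion


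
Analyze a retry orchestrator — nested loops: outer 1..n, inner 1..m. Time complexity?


Reasoning: product of independent bounds
Complexity: O(n*m)

O(n*m)


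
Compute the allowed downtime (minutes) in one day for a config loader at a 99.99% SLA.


Formula: allowed downtime = period * (100 - SLA) / 100
Period (day) = 1440 minutes
Unavailability fraction = (100 - 99.99) / 100
Allowed downtime = 1440 * (100 - 99.99) / 100
Allowed downtime = 0.144 minutes

0.144 minutes


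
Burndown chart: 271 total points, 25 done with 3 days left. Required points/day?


Formula: Required rate = Remaining points / Days left
Remaining = 271 - 25 = 246 points
Required rate = 246 / 3 = 82.0 points/day

82.0 points/day


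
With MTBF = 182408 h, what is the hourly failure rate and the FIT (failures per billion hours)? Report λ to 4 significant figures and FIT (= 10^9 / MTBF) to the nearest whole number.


Formula: λ = 1 / MTBF; FIT = λ × 1e9 = 1e9 / MTBF
λ = 1 / 182408 ≈ 5.482e-06 failures/hour
FIT = 1e9 / 182408 ≈ 5482 failures per 1e9 hours (nearest whole number)

λ = 5.482e-06 /h, FIT = 5482


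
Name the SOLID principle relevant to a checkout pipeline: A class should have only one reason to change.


This describes the Single Responsibility Principle (SRP)

Single Responsibility Principle (SRP)


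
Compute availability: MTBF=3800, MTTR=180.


Availability = MTBF / (MTBF + MTTR)
Availability = 3800 / (3800 + 180)
Availability = 3800 / 3980
Availability = 95.4774%

95.4774%


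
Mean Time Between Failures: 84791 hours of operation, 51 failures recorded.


Formula: MTBF = Total operating time / Number of failures
MTBF = 84791 / 51
MTBF = 1662.57 hours

1662.57 hours


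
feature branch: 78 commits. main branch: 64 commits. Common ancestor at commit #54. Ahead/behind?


Common ancestor: commit #54
feature commits after divergence: 78 - 54 = 24
main commits after divergence: 64 - 54 = 10
feature is 24 commits ahead of main
main is 10 commits ahead of feature

feature ahead: 24, main ahead: 10


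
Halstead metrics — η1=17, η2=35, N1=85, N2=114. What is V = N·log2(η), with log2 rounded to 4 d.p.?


Formula: V = N * log2(η), where N = N1 + N2 and η = η1 + η2
η = 17 + 35 = 52
N = 85 + 114 = 199
log2(52) ≈ 5.7004
V = 199 * 5.7004 = 1134.38

1134.38


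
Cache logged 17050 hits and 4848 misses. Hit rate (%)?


Formula: hit rate = hits / (hits + misses) * 100
hit rate = 17050 / (17050 + 4848) * 100
hit rate = 17050 / 21898 * 100
hit rate = 77.86%

77.86%


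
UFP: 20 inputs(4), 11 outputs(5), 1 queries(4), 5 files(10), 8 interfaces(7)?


UFP = EI*4 + EO*5 + EQ*4 + ILF*10 + EIF*7
UFP = 20*4 + 11*5 + 1*4 + 5*10 + 8*7
UFP = 80 + 55 + 4 + 50 + 56
UFP = 245

245


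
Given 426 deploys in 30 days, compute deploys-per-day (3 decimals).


Formula: deployments per day = releases / days
= 426 / 30
= 14.2 deploys/day
(equivalently, 99.4 deploys/week)

14.2 deploys/day


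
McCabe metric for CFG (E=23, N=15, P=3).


Formula: V(G) = E - N + 2P
V(G) = 23 - 15 + 2*3
V(G) = 8 + 6
V(G) = 14

14


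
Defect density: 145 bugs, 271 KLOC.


Defect density = defects / KLOC
Defect density = 145 / 271
Defect density = 0.535 defects/KLOC

0.535 defects/KLOC


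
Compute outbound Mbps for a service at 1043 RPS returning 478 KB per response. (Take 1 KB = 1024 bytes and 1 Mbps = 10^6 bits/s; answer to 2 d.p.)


Formula: Mbps = payload_bytes * RPS * 8 / 1e6
Payload per request = 478 KB = 478 * 1024 = 489472 bytes
Total bytes/sec = 489472 * 1043 = 510519296
Total bits/sec = 510519296 * 8 = 4084154368
Mbps = 4084154368 / 1e6 = 4084.15

4084.15 Mbps


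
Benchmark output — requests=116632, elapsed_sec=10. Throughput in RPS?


Formula: throughput = requests / seconds
throughput = 116632 / 10
throughput = 11663.2 requests/second

11663.2 requests/second


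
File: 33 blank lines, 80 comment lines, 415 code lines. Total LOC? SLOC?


Total LOC = blank + comment + code
Total LOC = 33 + 80 + 415 = 528
SLOC (source only) = code = 415

Total LOC: 528, SLOC: 415


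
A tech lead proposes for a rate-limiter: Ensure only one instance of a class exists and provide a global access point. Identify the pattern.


This matches the Singleton pattern

Singleton


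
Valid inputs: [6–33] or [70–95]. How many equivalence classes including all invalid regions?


Valid ranges: [6,33] and [70,95]
Class 1: x < 6 — invalid
Class 2: 6 ≤ x ≤ 33 — valid
Class 3: 33 < x < 70 — invalid (gap between ranges)
Class 4: 70 ≤ x ≤ 95 — valid
Class 5: x > 95 — invalid
Total equivalence classes: 5

5 equivalence classes


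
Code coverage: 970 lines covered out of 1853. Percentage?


Coverage = covered / total * 100
Coverage = 970 / 1853 * 100
Coverage = 52.35%

52.35%
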